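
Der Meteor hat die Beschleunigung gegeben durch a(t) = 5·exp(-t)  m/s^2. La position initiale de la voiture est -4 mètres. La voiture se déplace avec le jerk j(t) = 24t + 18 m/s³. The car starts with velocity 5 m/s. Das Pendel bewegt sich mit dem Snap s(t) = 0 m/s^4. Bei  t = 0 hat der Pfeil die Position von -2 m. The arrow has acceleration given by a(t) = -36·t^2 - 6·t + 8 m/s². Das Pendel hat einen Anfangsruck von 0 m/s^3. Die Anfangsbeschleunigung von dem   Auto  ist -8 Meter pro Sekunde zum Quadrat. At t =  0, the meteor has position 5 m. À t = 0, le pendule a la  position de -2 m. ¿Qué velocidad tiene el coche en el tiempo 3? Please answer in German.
Wir müssen die Stammfunktion unserer Gleichung für den Ruck j(t) = 24·t + 18 2-mal finden. Mit ∫j(t)dt und Anwendung von a(0) = -8, finden wir a(t) = 12·t^2 + 18·t - 8. Das Integral von der Beschleunigung ist die Geschwindigkeit. Mit v(0) = 5 erhalten wir v(t) = 4·t^3 + 9·t^2 - 8·t + 5. Wir haben die Geschwindigkeit v(t) = 4·t^3 + 9·t^2 - 8·t + 5. Durch Einsetzen von t = 3: v(3) = 170.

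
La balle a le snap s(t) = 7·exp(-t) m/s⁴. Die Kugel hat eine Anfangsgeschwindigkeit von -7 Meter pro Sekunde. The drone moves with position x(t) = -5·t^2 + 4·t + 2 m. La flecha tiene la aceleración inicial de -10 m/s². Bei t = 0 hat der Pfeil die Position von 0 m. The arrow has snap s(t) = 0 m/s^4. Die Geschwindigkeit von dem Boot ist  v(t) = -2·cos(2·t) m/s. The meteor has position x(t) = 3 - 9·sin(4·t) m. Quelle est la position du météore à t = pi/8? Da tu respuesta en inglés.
We have position x(t) = 3 - 9·sin(4·t). Substituting t = pi/8: x(pi/8) = -6.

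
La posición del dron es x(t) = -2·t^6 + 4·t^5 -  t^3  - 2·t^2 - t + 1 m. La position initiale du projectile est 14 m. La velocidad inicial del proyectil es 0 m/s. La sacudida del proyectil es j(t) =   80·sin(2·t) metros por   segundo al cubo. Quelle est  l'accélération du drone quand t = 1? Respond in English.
Starting from position x(t) = -2·t^6 + 4·t^5 - t^3 - 2·t^2 - t + 1, we take 2 derivatives. The derivative of position gives velocity: v(t) = -12·t^5 + 20·t^4 - 3·t^2 - 4·t - 1. Taking d/dt of v(t), we find a(t) = -60·t^4 + 80·t^3 - 6·t - 4. From the given acceleration equation a(t) = -60·t^4 + 80·t^3 - 6·t - 4, we substitute t = 1 to get a = 10.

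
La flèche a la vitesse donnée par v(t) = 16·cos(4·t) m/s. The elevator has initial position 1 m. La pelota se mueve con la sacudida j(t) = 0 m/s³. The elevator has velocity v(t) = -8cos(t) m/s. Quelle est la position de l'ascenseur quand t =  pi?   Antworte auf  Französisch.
Pour résoudre ceci, nous devons prendre 1 intégrale de notre équation de la vitesse v(t) = -8·cos(t). En prenant ∫v(t)dt et en appliquant x(0) = 1, nous trouvons x(t) = 1 - 8·sin(t). De l'équation de la position x(t) = 1 - 8·sin(t), nous substituons t = pi pour obtenir x = 1.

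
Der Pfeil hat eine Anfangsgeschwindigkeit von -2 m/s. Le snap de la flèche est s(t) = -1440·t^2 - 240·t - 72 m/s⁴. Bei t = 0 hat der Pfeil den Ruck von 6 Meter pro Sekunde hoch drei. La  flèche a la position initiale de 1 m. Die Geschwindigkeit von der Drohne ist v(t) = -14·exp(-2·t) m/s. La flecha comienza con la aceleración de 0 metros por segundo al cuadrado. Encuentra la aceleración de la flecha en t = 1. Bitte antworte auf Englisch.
We must find the integral of our snap equation s(t) = -1440·t^2 - 240·t - 72 2 times. The antiderivative of snap, with j(0) = 6, gives jerk: j(t) = -480·t^3 - 120·t^2 - 72·t + 6. The antiderivative of jerk, with a(0) = 0, gives acceleration: a(t) = 2·t·(-60·t^3 - 20·t^2 - 18·t + 3). Using a(t) = 2·t·(-60·t^3 - 20·t^2 - 18·t + 3) and substituting t = 1, we find a = -190.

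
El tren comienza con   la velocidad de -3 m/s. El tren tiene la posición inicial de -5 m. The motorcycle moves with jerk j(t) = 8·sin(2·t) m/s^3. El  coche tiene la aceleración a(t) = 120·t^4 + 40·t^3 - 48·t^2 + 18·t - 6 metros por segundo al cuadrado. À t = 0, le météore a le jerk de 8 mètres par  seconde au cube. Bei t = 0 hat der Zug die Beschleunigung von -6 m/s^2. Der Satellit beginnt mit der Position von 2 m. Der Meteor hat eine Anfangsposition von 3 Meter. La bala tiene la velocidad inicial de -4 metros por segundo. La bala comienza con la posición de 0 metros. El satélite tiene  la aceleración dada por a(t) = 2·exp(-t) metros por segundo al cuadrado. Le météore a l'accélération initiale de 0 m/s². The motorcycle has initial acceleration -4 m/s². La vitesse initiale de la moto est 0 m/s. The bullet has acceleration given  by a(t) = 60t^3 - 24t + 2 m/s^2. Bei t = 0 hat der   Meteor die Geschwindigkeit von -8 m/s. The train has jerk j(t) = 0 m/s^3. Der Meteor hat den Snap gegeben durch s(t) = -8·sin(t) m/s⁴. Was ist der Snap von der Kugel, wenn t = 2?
Um dies zu lösen, müssen wir 2 Ableitungen unserer Gleichung für die Beschleunigung a(t) = 60·t^3 - 24·t + 2 nehmen. Die Ableitung von der Beschleunigung ergibt den Ruck: j(t) = 180·t^2 - 24. Durch Ableiten von dem Ruck erhalten wir den Snap: s(t) = 360·t. Wir haben den Snap s(t) = 360·t. Durch Einsetzen von t = 2: s(2) = 720.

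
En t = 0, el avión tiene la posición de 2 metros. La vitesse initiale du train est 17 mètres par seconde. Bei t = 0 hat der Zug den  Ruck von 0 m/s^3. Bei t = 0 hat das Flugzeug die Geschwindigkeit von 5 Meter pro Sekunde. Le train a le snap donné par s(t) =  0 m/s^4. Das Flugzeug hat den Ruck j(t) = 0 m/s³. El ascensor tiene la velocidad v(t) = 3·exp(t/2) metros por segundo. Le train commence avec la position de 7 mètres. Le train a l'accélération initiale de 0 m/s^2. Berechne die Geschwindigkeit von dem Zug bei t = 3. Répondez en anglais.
To find the answer, we compute 3 antiderivatives of s(t) = 0. Taking ∫s(t)dt and applying j(0) = 0, we find j(t) = 0. Taking ∫j(t)dt and applying a(0) = 0, we find a(t) = 0. The antiderivative of acceleration is velocity. Using v(0) = 17, we get v(t) = 17. Using v(t) = 17 and substituting t = 3, we find v = 17.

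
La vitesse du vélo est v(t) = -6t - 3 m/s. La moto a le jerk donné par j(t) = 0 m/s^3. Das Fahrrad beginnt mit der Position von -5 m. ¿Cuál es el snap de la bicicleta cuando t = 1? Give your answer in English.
Starting from velocity v(t) = -6·t - 3, we take 3 derivatives. The derivative of velocity gives acceleration: a(t) = -6. The derivative of acceleration gives jerk: j(t) = 0. The derivative of jerk gives snap: s(t) = 0. Using s(t) = 0 and substituting t = 1, we find s = 0.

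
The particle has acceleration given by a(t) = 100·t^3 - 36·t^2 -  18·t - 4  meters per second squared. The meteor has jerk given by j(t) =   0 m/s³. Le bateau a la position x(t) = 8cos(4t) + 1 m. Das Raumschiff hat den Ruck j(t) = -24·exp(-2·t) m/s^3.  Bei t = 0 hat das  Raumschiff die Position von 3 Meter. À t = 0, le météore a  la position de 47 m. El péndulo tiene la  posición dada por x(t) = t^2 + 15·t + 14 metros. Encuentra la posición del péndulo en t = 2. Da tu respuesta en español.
Tenemos la posición x(t) = t^2 + 15·t + 14. Sustituyendo t = 2: x(2) = 48.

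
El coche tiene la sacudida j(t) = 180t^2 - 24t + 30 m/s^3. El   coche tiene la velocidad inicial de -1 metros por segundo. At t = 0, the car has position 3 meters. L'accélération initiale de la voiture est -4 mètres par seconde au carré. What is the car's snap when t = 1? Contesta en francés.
Nous devons dériver notre équation du jerk j(t) = 180·t^2 - 24·t + 30 1 fois. La dérivée du jerk donne le snap: s(t) = 360·t - 24. De l'équation du snap s(t) = 360·t - 24, nous substituons t = 1 pour obtenir s = 336.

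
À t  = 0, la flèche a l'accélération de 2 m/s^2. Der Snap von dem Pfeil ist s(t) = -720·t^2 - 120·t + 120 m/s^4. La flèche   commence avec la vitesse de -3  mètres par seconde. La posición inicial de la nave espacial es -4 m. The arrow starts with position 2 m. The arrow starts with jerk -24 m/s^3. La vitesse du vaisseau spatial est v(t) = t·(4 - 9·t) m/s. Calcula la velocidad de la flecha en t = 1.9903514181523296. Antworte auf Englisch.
We need to integrate our snap equation s(t) = -720·t^2 - 120·t + 120 3 times. Integrating snap and using the initial condition j(0) = -24, we get j(t) = -240·t^3 - 60·t^2 + 120·t - 24. The antiderivative of jerk, with a(0) = 2, gives acceleration: a(t) = -60·t^4 - 20·t^3 + 60·t^2 - 24·t + 2. The integral of acceleration is velocity. Using v(0) = -3, we get v(t) = -12·t^5 - 5·t^4 + 20·t^3 - 12·t^2 + 2·t - 3. We have velocity v(t) = -12·t^5 - 5·t^4 + 20·t^3 - 12·t^2 + 2·t - 3. Substituting t = 1.9903514181523296: v(1.9903514181523296) = -342.155453641377.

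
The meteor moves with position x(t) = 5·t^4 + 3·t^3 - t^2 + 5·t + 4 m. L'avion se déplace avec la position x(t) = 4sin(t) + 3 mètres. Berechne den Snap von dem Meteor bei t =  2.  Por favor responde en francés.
Nous devons dériver notre équation de la position x(t) = 5·t^4 + 3·t^3 - t^2 + 5·t + 4 4 fois. En prenant d/dt de x(t), nous trouvons v(t) = 20·t^3 + 9·t^2 - 2·t + 5. En prenant d/dt de v(t), nous trouvons a(t) = 60·t^2 + 18·t - 2. La dérivée de l'accélération donne le jerk: j(t) = 120·t + 18. En prenant d/dt de j(t), nous trouvons s(t) = 120. En utilisant s(t) = 120 et en substituant t = 2, nous trouvons s = 120.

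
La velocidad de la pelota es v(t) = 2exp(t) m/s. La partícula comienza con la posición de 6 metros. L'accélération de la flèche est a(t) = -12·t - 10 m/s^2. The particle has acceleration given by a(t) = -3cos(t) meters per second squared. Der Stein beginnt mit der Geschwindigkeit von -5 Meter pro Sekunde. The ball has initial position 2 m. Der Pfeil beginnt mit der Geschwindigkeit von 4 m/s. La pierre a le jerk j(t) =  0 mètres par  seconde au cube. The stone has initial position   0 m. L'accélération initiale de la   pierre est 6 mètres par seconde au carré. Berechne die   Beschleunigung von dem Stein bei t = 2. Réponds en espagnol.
Partiendo de la sacudida j(t) = 0, tomamos 1 integral. Integrando la sacudida y usando la condición inicial a(0) = 6, obtenemos a(t) = 6. Tenemos la aceleración a(t) = 6. Sustituyendo t = 2: a(2) = 6.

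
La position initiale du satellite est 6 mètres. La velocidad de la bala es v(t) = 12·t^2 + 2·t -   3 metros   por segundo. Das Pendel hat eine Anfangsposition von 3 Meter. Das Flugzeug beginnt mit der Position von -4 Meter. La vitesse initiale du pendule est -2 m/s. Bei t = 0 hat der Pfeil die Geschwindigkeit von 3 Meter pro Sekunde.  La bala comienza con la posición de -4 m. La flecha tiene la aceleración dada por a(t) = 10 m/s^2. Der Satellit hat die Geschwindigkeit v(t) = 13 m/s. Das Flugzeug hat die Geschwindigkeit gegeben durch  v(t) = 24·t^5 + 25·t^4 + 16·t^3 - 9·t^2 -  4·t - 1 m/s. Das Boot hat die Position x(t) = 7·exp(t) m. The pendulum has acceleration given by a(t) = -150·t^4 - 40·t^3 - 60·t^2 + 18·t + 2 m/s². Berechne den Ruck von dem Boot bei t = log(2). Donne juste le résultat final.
Der Ruck bei t = log(2) ist j = 14.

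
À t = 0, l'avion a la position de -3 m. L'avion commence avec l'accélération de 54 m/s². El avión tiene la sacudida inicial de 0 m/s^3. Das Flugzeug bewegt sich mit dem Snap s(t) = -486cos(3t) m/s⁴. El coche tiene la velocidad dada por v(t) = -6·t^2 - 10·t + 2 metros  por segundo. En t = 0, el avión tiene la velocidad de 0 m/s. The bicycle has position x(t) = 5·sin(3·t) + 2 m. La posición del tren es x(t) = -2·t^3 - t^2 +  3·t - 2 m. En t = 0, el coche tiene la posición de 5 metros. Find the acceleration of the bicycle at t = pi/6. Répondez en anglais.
We must differentiate our position equation x(t) = 5·sin(3·t) + 2 2 times. The derivative of position gives velocity: v(t) = 15·cos(3·t). Differentiating velocity, we get acceleration: a(t) = -45·sin(3·t). Using a(t) = -45·sin(3·t) and substituting t = pi/6, we find a = -45.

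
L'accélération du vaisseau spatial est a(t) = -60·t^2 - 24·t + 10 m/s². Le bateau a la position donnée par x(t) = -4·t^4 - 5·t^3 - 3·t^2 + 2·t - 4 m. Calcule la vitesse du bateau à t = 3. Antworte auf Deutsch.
Um dies zu lösen, müssen wir 1 Ableitung unserer Gleichung für die Position x(t) = -4·t^4 - 5·t^3 - 3·t^2 + 2·t - 4 nehmen. Durch Ableiten von der Position erhalten wir die Geschwindigkeit: v(t) = -16·t^3 - 15·t^2 - 6·t + 2. Wir haben die Geschwindigkeit v(t) = -16·t^3 - 15·t^2 - 6·t + 2. Durch Einsetzen von t = 3: v(3) = -583.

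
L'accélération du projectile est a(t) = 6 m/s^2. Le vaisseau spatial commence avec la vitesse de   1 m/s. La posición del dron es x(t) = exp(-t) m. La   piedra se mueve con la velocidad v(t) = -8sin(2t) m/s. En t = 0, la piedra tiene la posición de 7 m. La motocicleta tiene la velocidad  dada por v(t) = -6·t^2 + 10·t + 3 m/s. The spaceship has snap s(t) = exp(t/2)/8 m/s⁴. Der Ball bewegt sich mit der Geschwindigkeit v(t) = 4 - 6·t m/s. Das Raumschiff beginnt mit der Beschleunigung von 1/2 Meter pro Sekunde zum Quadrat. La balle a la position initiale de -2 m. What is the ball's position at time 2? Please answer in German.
Ausgehend von der Geschwindigkeit v(t) = 4 - 6·t, nehmen wir 1 Integral. Die Stammfunktion von der Geschwindigkeit ist die Position. Mit x(0) = -2 erhalten wir x(t) = -3·t^2 + 4·t - 2. Aus der Gleichung für die Position x(t) = -3·t^2 + 4·t - 2, setzen wir t = 2 ein und erhalten x = -6.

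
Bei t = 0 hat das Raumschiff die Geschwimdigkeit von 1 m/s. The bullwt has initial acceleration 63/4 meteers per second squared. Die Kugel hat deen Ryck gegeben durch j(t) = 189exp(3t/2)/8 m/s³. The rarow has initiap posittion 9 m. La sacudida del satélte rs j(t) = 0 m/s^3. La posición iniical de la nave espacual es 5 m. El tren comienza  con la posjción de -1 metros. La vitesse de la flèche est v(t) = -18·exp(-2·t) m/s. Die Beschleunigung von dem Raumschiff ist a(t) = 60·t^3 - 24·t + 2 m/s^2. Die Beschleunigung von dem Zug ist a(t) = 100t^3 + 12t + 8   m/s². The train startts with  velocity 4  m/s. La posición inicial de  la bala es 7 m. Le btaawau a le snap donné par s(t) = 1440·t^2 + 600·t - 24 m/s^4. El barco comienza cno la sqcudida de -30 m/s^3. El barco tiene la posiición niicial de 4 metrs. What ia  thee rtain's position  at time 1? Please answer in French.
Nous devons trouver la primitive de notre équation de l'accélération a(t) = 100·t^3 + 12·t + 8 2 fois. En prenant ∫a(t)dt et en appliquant v(0) = 4, nous trouvons v(t) = 25·t^4 + 6·t^2 + 8·t + 4. L'intégrale de la vitesse, avec x(0) = -1, donne la position: x(t) = 5·t^5 + 2·t^3 + 4·t^2 + 4·t - 1. De l'équation de la position x(t) = 5·t^5 + 2·t^3 + 4·t^2 + 4·t - 1, nous substituons t = 1 pour obtenir x = 14.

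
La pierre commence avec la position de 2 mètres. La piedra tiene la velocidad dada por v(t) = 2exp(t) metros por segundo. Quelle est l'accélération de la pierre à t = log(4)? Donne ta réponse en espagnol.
Para resolver esto, necesitamos tomar 1 derivada de nuestra ecuación de la velocidad v(t) = 2·exp(t). Tomando d/dt de v(t), encontramos a(t) = 2·exp(t). De la ecuación de la aceleración a(t) = 2·exp(t), sustituimos t = log(4) para obtener a = 8.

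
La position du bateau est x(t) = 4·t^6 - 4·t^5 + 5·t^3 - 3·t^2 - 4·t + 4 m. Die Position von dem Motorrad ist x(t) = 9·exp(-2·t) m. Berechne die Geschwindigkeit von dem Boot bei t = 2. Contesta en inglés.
Starting from position x(t) = 4·t^6 - 4·t^5 + 5·t^3 - 3·t^2 - 4·t + 4, we take 1 derivative. The derivative of position gives velocity: v(t) = 24·t^5 - 20·t^4 + 15·t^2 - 6·t - 4. From the given velocity equation v(t) = 24·t^5 - 20·t^4 + 15·t^2 - 6·t - 4, we substitute t = 2 to get v = 492.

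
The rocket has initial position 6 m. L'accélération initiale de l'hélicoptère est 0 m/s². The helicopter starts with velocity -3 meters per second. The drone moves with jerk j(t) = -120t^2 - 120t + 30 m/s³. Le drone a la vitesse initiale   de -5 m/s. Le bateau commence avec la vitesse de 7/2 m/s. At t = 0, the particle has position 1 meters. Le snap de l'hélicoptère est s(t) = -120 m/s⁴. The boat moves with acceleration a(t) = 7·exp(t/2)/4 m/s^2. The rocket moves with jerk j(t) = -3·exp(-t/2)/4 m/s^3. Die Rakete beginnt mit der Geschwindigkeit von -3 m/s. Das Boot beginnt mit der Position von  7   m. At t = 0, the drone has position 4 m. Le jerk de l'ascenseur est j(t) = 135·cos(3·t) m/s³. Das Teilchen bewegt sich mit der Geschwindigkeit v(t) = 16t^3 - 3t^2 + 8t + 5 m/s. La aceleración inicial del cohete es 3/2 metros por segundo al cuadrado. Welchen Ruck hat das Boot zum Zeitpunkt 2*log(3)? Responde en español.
Partiendo de la aceleración a(t) = 7·exp(t/2)/4, tomamos 1 derivada. La derivada de la aceleración da la sacudida: j(t) = 7·exp(t/2)/8. Usando j(t) = 7·exp(t/2)/8 y sustituyendo t = 2*log(3), encontramos j = 21/8.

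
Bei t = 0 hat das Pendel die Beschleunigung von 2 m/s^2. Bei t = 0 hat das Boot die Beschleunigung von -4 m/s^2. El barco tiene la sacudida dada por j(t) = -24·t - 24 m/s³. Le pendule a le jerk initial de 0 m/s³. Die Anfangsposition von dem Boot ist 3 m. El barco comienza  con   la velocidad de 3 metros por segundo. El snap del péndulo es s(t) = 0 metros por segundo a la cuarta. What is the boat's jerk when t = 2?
Using j(t) = -24·t - 24 and substituting t = 2, we find j = -72.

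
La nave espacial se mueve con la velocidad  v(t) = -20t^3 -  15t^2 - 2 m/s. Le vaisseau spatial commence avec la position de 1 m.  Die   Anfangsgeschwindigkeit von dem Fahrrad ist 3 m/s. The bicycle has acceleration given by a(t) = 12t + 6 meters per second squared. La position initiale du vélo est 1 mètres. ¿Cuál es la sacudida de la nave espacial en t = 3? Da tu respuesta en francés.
Nous devons dériver notre équation de la vitesse v(t) = -20·t^3 - 15·t^2 - 2 2 fois. En prenant d/dt de v(t), nous trouvons a(t) = -60·t^2 - 30·t. En prenant d/dt de a(t), nous trouvons j(t) = -120·t - 30. En utilisant j(t) = -120·t - 30 et en substituant t = 3, nous trouvons j = -390.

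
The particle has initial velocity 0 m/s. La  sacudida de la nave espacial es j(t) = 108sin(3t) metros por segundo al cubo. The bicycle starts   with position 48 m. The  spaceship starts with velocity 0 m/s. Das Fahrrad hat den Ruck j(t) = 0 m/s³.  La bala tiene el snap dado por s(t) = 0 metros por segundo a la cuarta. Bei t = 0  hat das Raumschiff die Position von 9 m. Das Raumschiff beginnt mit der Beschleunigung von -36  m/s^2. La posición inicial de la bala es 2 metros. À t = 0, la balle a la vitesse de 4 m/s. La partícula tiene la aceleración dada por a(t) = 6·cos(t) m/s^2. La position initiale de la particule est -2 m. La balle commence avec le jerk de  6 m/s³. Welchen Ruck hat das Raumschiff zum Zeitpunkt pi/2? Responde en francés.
Nous avons le jerk j(t) = 108·sin(3·t). En substituant t = pi/2: j(pi/2) = -108.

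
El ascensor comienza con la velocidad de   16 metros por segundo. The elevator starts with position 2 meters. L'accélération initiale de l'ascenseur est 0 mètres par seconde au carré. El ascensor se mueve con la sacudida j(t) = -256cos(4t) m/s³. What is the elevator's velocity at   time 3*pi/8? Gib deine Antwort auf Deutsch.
Wir müssen unsere Gleichung für den Ruck j(t) = -256·cos(4·t) 2-mal integrieren. Die Stammfunktion von dem Ruck ist die Beschleunigung. Mit a(0) = 0 erhalten wir a(t) = -64·sin(4·t). Durch Integration von der Beschleunigung und Verwendung der Anfangsbedingung v(0) = 16, erhalten wir v(t) = 16·cos(4·t). Wir haben die Geschwindigkeit v(t) = 16·cos(4·t). Durch Einsetzen von t = 3*pi/8: v(3*pi/8) = 0.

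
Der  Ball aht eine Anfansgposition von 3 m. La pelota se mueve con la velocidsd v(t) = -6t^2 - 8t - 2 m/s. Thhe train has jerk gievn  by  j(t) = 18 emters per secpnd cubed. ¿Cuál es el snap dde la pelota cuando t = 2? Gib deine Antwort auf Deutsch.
Wir müssen unsere Gleichung für die Geschwindigkeit v(t) = -6·t^2 - 8·t - 2 3-mal ableiten. Mit d/dt von v(t) finden wir a(t) = -12·t - 8. Mit d/dt von a(t) finden wir j(t) = -12. Mit d/dt von j(t) finden wir s(t) = 0. Aus der Gleichung für den Snap s(t) = 0, setzen wir t = 2 ein und erhalten s = 0.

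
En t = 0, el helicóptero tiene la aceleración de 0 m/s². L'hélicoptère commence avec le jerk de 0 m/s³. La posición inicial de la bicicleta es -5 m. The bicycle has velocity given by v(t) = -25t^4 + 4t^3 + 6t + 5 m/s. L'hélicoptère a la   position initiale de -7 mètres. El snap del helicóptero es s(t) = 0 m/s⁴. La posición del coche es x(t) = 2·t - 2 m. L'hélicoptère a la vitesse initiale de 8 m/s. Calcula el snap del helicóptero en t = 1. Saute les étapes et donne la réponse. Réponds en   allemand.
s(1) = 0.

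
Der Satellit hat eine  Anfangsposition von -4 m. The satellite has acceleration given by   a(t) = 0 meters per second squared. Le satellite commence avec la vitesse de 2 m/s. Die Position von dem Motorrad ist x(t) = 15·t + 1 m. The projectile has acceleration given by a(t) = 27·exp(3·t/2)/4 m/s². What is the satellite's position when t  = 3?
Starting from acceleration a(t) = 0, we take 2 antiderivatives. The integral of acceleration, with v(0) = 2, gives velocity: v(t) = 2. Finding the antiderivative of v(t) and using x(0) = -4: x(t) = 2·t - 4. Using x(t) = 2·t - 4 and substituting t = 3, we find x = 2.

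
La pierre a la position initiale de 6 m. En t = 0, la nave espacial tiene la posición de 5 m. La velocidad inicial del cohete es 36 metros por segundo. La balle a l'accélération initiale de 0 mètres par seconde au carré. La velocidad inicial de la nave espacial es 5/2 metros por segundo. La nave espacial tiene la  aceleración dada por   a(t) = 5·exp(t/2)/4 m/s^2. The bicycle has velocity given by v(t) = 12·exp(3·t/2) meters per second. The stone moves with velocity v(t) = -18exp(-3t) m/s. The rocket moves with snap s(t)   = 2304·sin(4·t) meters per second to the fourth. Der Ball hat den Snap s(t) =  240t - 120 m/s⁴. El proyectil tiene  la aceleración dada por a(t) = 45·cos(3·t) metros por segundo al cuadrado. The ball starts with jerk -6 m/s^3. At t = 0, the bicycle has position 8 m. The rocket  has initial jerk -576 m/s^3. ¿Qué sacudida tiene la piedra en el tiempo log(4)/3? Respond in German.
Ausgehend von der Geschwindigkeit v(t) = -18·exp(-3·t), nehmen wir 2 Ableitungen. Die Ableitung von der Geschwindigkeit ergibt die Beschleunigung: a(t) = 54·exp(-3·t). Durch Ableiten von der Beschleunigung erhalten wir den Ruck: j(t) = -162·exp(-3·t). Wir haben den Ruck j(t) = -162·exp(-3·t). Durch Einsetzen von t = log(4)/3: j(log(4)/3) = -81/2.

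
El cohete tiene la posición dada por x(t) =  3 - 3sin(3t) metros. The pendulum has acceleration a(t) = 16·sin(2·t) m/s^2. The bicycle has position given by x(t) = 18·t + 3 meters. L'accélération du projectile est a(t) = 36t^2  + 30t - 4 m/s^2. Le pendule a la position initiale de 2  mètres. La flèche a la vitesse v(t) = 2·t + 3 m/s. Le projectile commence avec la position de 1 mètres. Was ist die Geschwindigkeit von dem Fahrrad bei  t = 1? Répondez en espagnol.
Para resolver esto, necesitamos tomar 1 derivada de nuestra ecuación de la posición x(t) = 18·t + 3. Derivando la posición, obtenemos la velocidad: v(t) = 18. De la ecuación de la velocidad v(t) = 18, sustituimos t = 1 para obtener v = 18.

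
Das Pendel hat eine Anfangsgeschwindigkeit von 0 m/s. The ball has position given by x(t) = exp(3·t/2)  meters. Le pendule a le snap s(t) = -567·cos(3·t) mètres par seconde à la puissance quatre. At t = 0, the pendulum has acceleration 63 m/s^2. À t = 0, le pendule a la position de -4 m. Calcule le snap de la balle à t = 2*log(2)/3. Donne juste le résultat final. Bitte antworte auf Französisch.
Le snap à t = 2*log(2)/3 est s = 81/8.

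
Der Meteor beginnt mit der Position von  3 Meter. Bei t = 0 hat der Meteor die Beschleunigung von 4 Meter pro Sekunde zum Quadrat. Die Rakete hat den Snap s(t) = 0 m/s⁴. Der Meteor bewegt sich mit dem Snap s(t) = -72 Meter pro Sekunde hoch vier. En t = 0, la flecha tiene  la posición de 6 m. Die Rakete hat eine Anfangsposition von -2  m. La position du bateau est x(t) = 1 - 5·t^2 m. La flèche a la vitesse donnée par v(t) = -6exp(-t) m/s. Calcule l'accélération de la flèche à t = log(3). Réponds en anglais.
We must differentiate our velocity equation v(t) = -6·exp(-t) 1 time. Differentiating velocity, we get acceleration: a(t) = 6·exp(-t). Using a(t) = 6·exp(-t) and substituting t = log(3), we find a = 2.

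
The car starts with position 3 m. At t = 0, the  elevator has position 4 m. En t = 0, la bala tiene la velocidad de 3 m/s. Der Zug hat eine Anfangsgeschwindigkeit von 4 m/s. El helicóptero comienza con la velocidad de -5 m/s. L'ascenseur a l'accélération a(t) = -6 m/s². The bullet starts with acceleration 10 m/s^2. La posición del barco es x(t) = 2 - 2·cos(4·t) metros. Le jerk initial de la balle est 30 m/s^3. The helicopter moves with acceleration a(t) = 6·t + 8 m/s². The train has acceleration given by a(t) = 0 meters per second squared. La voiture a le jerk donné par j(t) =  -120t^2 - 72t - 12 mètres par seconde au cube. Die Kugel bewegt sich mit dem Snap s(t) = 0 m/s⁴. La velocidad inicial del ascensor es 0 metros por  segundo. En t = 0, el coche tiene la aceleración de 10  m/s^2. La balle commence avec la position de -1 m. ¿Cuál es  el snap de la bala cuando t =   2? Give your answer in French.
Nous avons le snap s(t) = 0. En substituant t = 2: s(2) = 0.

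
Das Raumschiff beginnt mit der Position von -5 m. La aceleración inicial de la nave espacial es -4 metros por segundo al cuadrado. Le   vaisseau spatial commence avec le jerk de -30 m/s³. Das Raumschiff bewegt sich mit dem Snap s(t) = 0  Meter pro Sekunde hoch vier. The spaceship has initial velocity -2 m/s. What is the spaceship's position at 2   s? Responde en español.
Necesitamos integrar nuestra ecuación del snap s(t) = 0 4 veces. La antiderivada del snap es la sacudida. Usando j(0) = -30, obtenemos j(t) = -30. La integral de la sacudida es la aceleración. Usando a(0) = -4, obtenemos a(t) = -30·t - 4. La antiderivada de la aceleración es la velocidad. Usando v(0) = -2, obtenemos v(t) = -15·t^2 - 4·t - 2. La integral de la velocidad es la posición. Usando x(0) = -5, obtenemos x(t) = -5·t^3 - 2·t^2 - 2·t - 5. Tenemos la posición x(t) = -5·t^3 - 2·t^2 - 2·t - 5. Sustituyendo t = 2: x(2) = -57.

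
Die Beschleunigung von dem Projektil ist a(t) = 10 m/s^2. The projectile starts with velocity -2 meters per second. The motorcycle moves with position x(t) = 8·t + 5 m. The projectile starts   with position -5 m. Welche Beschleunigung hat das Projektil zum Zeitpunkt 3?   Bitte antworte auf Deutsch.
Mit a(t) = 10 und Einsetzen von t = 3, finden wir a = 10.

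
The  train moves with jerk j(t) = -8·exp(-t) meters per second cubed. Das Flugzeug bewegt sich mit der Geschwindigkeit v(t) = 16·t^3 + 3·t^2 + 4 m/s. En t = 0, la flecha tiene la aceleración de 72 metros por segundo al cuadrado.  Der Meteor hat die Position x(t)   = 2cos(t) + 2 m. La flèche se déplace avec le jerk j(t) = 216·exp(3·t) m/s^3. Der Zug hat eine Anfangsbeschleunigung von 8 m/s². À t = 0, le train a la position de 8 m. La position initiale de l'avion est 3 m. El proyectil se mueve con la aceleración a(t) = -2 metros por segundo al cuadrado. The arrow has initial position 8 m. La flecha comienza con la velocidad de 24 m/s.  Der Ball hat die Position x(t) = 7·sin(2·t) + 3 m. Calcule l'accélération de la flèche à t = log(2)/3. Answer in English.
To find the answer, we compute 1 integral of j(t) = 216·exp(3·t). Finding the integral of j(t) and using a(0) = 72: a(t) = 72·exp(3·t). We have acceleration a(t) = 72·exp(3·t). Substituting t = log(2)/3: a(log(2)/3) = 144.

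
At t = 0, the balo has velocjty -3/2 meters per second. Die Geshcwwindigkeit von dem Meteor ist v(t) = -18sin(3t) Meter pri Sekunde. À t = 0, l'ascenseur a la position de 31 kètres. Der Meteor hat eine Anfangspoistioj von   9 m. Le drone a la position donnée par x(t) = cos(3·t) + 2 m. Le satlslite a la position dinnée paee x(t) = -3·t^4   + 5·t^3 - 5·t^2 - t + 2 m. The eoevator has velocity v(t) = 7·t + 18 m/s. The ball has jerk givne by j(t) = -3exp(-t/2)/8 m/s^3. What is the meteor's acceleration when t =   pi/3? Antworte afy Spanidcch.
Para resolver esto, necesitamos tomar 1 derivada de nuestra ecuación de la velocidad v(t) = -18·sin(3·t). Derivando la velocidad, obtenemos la aceleración: a(t) = -54·cos(3·t). Usando a(t) = -54·cos(3·t) y sustituyendo t = pi/3, encontramos a = 54.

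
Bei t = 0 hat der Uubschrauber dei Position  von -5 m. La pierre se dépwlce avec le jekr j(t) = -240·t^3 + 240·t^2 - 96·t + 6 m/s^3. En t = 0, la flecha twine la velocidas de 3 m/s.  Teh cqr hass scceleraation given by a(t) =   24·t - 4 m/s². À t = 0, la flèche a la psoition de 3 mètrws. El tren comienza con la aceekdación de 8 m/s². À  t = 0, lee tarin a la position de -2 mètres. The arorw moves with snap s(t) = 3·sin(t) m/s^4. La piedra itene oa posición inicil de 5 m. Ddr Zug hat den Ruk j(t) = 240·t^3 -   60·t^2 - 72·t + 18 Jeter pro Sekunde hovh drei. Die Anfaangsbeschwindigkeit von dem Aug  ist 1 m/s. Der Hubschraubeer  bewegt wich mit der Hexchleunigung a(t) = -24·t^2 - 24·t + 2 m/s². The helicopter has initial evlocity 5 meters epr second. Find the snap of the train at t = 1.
We must differentiate our jerk equation j(t) = 240·t^3 - 60·t^2 - 72·t + 18 1 time. Taking d/dt of j(t), we find s(t) = 720·t^2 - 120·t - 72. From the given snap equation s(t) = 720·t^2 - 120·t - 72, we substitute t = 1 to get s = 528.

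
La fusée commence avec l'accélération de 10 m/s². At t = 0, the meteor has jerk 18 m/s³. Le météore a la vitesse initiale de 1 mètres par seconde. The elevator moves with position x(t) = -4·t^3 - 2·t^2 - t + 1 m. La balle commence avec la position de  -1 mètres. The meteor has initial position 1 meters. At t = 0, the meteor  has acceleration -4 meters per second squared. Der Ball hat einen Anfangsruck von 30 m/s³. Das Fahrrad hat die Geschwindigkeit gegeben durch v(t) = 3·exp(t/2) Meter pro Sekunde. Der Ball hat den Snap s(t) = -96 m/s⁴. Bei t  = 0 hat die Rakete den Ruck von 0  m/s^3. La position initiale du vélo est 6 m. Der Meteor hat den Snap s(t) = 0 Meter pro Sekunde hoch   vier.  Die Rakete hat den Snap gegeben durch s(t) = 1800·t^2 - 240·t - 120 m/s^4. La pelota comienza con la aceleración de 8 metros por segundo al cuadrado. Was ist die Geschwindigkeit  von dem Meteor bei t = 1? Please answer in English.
We must find the antiderivative of our snap equation s(t) = 0 3 times. The antiderivative of snap, with j(0) = 18, gives jerk: j(t) = 18. Integrating jerk and using the initial condition a(0) = -4, we get a(t) = 18·t - 4. Integrating acceleration and using the initial condition v(0) = 1, we get v(t) = 9·t^2 - 4·t + 1. We have velocity v(t) = 9·t^2 - 4·t + 1. Substituting t = 1: v(1) = 6.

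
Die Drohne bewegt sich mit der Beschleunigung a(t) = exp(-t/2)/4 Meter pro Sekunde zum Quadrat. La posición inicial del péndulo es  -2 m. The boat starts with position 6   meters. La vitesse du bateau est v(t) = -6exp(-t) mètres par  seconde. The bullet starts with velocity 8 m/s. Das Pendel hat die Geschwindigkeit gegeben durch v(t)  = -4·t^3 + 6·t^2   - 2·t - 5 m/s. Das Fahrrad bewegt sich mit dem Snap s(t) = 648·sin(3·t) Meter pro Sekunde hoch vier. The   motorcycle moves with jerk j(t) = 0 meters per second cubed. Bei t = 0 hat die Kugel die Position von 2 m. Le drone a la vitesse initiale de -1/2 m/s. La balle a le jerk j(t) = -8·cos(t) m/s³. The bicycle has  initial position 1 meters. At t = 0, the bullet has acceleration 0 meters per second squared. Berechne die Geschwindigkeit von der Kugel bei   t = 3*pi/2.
Wir müssen das Integral unserer Gleichung für den Ruck j(t) = -8·cos(t) 2-mal finden. Das Integral von dem Ruck, mit a(0) = 0, ergibt die Beschleunigung: a(t) = -8·sin(t). Das Integral von der Beschleunigung ist die Geschwindigkeit. Mit v(0) = 8 erhalten wir v(t) = 8·cos(t). Aus der Gleichung für die Geschwindigkeit v(t) = 8·cos(t), setzen wir t = 3*pi/2 ein und erhalten v = 0.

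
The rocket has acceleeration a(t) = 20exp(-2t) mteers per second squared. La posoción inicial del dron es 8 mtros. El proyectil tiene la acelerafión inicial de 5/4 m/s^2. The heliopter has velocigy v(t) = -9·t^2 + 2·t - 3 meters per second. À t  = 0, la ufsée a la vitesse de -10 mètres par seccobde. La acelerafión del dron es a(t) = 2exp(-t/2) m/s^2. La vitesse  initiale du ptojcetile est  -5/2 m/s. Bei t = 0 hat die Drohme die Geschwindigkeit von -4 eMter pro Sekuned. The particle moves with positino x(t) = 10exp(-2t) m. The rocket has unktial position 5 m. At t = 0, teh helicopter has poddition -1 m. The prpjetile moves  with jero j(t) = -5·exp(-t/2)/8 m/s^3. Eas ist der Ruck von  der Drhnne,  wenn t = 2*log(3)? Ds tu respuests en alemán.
Ausgehend von der Beschleunigung a(t) = 2·exp(-t/2), nehmen wir 1 Ableitung. Die Ableitung von der Beschleunigung ergibt den Ruck: j(t) = -exp(-t/2). Mit j(t) = -exp(-t/2) und Einsetzen von t = 2*log(3), finden wir j = -1/3.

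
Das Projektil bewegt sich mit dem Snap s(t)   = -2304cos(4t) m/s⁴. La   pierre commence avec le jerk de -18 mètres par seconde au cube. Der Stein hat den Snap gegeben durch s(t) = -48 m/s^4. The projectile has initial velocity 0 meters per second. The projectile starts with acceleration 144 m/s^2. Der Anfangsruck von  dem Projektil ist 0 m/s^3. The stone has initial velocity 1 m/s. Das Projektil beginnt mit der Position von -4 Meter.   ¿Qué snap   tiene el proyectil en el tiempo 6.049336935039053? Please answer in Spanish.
Tenemos el snap s(t) = -2304·cos(4·t). Sustituyendo t = 6.049336935039053: s(6.049336935039053) = -1367.42810083540.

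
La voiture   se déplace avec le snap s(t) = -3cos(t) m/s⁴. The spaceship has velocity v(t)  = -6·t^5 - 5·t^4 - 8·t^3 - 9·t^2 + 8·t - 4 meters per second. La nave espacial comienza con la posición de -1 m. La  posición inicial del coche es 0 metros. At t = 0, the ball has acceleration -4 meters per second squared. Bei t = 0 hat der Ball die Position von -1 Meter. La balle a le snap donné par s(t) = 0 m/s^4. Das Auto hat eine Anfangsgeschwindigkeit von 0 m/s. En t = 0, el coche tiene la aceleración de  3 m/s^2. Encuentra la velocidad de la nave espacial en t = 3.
De la ecuación de la velocidad v(t) = -6·t^5 - 5·t^4 - 8·t^3 - 9·t^2 + 8·t - 4, sustituimos t = 3 para obtener v = -2140.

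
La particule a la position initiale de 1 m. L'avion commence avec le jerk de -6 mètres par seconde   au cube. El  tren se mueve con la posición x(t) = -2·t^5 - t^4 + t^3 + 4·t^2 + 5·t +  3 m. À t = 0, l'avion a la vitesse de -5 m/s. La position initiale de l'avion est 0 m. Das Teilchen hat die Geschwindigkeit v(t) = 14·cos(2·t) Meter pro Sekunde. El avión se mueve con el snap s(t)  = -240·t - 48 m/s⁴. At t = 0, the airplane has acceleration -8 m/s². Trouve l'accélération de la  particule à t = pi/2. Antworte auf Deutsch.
Ausgehend von der Geschwindigkeit v(t) = 14·cos(2·t), nehmen wir 1 Ableitung. Durch Ableiten von der Geschwindigkeit erhalten wir die Beschleunigung: a(t) = -28·sin(2·t). Wir haben die Beschleunigung a(t) = -28·sin(2·t). Durch Einsetzen von t = pi/2: a(pi/2) = 0.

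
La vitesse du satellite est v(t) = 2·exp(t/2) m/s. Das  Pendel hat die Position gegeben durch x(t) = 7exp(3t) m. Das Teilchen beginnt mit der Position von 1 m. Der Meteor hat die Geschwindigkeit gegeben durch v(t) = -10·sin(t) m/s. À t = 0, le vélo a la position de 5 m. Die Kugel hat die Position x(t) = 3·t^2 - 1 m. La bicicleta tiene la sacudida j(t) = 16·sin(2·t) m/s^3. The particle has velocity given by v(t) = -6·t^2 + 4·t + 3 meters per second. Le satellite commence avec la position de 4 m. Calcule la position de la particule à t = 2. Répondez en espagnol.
Partiendo de la velocidad v(t) = -6·t^2 + 4·t + 3, tomamos 1 antiderivada. Tomando ∫v(t)dt y aplicando x(0) = 1, encontramos x(t) = -2·t^3 + 2·t^2 + 3·t + 1. De la ecuación de la posición x(t) = -2·t^3 + 2·t^2 + 3·t + 1, sustituimos t = 2 para obtener x = -1.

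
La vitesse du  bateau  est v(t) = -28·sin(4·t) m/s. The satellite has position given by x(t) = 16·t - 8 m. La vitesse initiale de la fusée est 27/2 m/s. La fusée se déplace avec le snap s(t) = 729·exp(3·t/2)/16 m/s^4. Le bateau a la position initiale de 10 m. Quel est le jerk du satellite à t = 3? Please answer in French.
Pour résoudre ceci, nous devons prendre 3 dérivées de notre équation de la position x(t) = 16·t - 8. En dérivant la position, nous obtenons la vitesse: v(t) = 16. La dérivée de la vitesse donne l'accélération: a(t) = 0. En prenant d/dt de a(t), nous trouvons j(t) = 0. De l'équation du jerk j(t) = 0, nous substituons t = 3 pour obtenir j = 0.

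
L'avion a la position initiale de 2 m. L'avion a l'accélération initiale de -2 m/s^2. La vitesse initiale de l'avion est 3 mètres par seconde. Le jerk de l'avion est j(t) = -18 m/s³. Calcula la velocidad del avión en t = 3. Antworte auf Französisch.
Nous devons trouver la primitive de notre équation du jerk j(t) = -18 2 fois. En intégrant le jerk et en utilisant la condition initiale a(0) = -2, nous obtenons a(t) = -18·t - 2. En intégrant l'accélération et en utilisant la condition initiale v(0) = 3, nous obtenons v(t) = -9·t^2 - 2·t + 3. Nous avons la vitesse v(t) = -9·t^2 - 2·t + 3. En substituant t = 3: v(3) = -84.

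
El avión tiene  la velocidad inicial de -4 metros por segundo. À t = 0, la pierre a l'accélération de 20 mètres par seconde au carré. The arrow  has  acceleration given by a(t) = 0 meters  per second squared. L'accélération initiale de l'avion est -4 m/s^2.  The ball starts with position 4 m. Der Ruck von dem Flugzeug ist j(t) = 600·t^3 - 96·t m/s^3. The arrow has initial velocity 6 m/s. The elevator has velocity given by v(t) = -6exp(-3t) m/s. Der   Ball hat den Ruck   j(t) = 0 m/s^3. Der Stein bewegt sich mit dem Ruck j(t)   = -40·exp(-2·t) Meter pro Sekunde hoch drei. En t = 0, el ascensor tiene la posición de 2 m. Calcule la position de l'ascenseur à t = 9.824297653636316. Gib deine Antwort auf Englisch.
To find the answer, we compute 1 antiderivative of v(t) = -6·exp(-3·t). The integral of velocity, with x(0) = 2, gives position: x(t) = 2·exp(-3·t). We have position x(t) = 2·exp(-3·t). Substituting t = 9.824297653636316: x(9.824297653636316) = 3.17040845128155E-13.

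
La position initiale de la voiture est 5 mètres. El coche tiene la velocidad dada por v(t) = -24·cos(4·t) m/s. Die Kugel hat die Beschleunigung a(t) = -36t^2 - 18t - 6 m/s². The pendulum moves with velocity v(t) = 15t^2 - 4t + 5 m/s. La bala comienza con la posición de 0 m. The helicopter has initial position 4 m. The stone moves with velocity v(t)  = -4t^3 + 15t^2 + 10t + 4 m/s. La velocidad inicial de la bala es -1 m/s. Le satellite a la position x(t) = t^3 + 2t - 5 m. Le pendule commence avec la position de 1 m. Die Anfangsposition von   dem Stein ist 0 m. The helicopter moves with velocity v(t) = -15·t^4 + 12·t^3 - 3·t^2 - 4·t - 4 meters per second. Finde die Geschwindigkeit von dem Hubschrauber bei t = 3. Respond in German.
Aus der Gleichung für die Geschwindigkeit v(t) = -15·t^4 + 12·t^3 - 3·t^2 - 4·t - 4, setzen wir t = 3 ein und erhalten v = -934.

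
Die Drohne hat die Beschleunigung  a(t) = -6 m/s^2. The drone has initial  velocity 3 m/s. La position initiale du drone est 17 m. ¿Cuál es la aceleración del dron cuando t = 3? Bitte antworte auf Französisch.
En utilisant a(t) = -6 et en substituant t = 3, nous trouvons a = -6.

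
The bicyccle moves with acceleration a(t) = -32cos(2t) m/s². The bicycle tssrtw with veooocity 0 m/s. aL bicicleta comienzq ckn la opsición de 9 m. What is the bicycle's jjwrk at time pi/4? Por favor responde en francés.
En partant de l'accélération a(t) = -32·cos(2·t), nous prenons 1 dérivée. La dérivée de l'accélération donne le jerk: j(t) = 64·sin(2·t). De l'équation du jerk j(t) = 64·sin(2·t), nous substituons t = pi/4 pour obtenir j = 64.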